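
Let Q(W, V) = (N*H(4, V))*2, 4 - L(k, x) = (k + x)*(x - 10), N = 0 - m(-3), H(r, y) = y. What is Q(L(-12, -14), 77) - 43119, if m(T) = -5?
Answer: -42349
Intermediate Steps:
N = 5 (N = 0 - 1*(-5) = 0 + 5 = 5)
L(k, x) = 4 - (-10 + x)*(k + x) (L(k, x) = 4 - (k + x)*(x - 10) = 4 - (k + x)*(-10 + x) = 4 - (-10 + x)*(k + x))
Q(W, V) = 10*V (Q(W, V) = (5*V)*2 = 10*V)
Q(L(-12, -14), 77) - 43119 = 10*77 - 43119 = 770 - 43119 = -42349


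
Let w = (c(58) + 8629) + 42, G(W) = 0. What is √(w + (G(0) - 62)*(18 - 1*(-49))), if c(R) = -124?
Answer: √4393 ≈ 66.280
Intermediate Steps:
w = 8547 (w = (-124 + 8629) + 42 = 8505 + 42 = 8547)
√(w + (G(0) - 62)*(18 - 1*(-49))) = √(8547 + (0 - 62)*(18 - 1*(-49))) = √(8547 - 62*(18 + 49)) = √(8547 - 62*67) = √(8547 - 4154) = √4393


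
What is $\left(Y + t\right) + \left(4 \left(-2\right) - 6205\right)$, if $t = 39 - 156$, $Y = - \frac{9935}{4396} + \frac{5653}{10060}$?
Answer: $- \frac{35001437039}{5527970} \approx -6331.7$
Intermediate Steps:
$Y = - \frac{9386939}{5527970}$ ($Y = \left(-9935\right) \frac{1}{4396} + 5653 \cdot \frac{1}{10060} = - \frac{9935}{4396} + \frac{5653}{10060} = - \frac{9386939}{5527970} \approx -1.6981$)
$t = -117$ ($t = 39 - 156 = -117$)
$\left(Y + t\right) + \left(4 \left(-2\right) - 6205\right) = \left(- \frac{9386939}{5527970} - 117\right) + \left(4 \left(-2\right) - 6205\right) = - \frac{656159429}{5527970} - 6213 = - \frac{35001437039}{5527970}$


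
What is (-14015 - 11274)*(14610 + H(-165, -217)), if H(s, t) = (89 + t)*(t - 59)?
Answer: -1262882082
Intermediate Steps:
H(s, t) = (-59 + t)*(89 + t) (H(s, t) = (89 + t)*(-59 + t) = (-59 + t)*(89 + t))
(-14015 - 11274)*(14610 + H(-165, -217)) = (-14015 - 11274)*(14610 + (-5251 + (-217)² + 30*(-217))) = -25289*(14610 + (-5251 + 47089 - 6510)) = -25289*(14610 + 35328) = -25289*49938 = -1262882082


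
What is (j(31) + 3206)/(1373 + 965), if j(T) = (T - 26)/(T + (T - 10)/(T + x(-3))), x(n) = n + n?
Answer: 2552101/1861048 ≈ 1.3713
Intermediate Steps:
x(n) = 2*n
j(T) = (-26 + T)/(T + (-10 + T)/(-6 + T)) (j(T) = (T - 26)/(T + (T - 10)/(T + 2*(-3))) = (-26 + T)/(T + (-10 + T)/(T - 6)) = (-26 + T)/(T + (-10 + T)/(-6 + T)))
(j(31) + 3206)/(1373 + 965) = ((-156 - 1*31² + 32*31)/(10 - 1*31² + 5*31) + 3206)/(1373 + 965) = ((-156 - 1*961 + 992)/(10 - 1*961 + 155) + 3206)/2338 = ((-156 - 961 + 992)/(10 - 961 + 155) + 3206)*(1/2338) = (-125/(-796) + 3206)*(1/2338) = (-1/796*(-125) + 3206)*(1/2338) = (125/796 + 3206)*(1/2338) = (2552101/796)*(1/2338) = 2552101/1861048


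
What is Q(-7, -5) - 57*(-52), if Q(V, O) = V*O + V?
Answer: 2992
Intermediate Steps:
Q(V, O) = V + O*V (Q(V, O) = O*V + V = V + O*V)
Q(-7, -5) - 57*(-52) = -7*(1 - 5) - 57*(-52) = -7*(-4) + 2964 = 28 + 2964 = 2992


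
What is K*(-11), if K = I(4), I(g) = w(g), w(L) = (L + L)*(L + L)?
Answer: -704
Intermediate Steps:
w(L) = 4*L² (w(L) = (2*L)*(2*L) = 4*L²)
I(g) = 4*g²
K = 64 (K = 4*4² = 4*16 = 64)
K*(-11) = 64*(-11) = -704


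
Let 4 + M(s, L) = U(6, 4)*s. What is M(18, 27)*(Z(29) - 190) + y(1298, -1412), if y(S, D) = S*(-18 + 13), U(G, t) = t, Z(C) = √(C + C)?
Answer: -19410 + 68*√58 ≈ -18892.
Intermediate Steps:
Z(C) = √2*√C (Z(C) = √(2*C) = √2*√C)
M(s, L) = -4 + 4*s
y(S, D) = -5*S (y(S, D) = S*(-5) = -5*S)
M(18, 27)*(Z(29) - 190) + y(1298, -1412) = (-4 + 4*18)*(√2*√29 - 190) - 5*1298 = (-4 + 72)*(√58 - 190) - 6490 = 68*(-190 + √58) - 6490 = (-12920 + 68*√58) - 6490 = -19410 + 68*√58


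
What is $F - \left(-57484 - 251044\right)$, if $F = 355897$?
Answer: $664425$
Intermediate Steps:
$F - \left(-57484 - 251044\right) = 355897 - \left(-57484 - 251044\right) = 355897 - -308528 = 355897 + 308528 = 664425$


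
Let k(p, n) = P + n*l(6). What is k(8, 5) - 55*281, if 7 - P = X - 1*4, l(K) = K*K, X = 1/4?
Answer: -61057/4 ≈ -15264.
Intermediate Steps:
X = 1/4 ≈ 0.25000
l(K) = K**2
P = 43/4 (P = 7 - (1/4 - 1*4) = 7 - (1/4 - 4) = 7 - 1*(-15/4) = 7 + 15/4 = 43/4 ≈ 10.750)
k(p, n) = 43/4 + 36*n (k(p, n) = 43/4 + n*6**2 = 43/4 + n*36 = 43/4 + 36*n)
k(8, 5) - 55*281 = (43/4 + 36*5) - 55*281 = (43/4 + 180) - 15455 = 763/4 - 15455 = -61057/4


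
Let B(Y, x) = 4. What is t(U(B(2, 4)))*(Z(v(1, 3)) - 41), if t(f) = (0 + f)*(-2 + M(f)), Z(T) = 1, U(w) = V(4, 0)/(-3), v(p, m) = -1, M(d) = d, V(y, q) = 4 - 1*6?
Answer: 320/9 ≈ 35.556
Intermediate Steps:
V(y, q) = -2 (V(y, q) = 4 - 6 = -2)
U(w) = ⅔ (U(w) = -2/(-3) = -2*(-⅓) = ⅔)
t(f) = f*(-2 + f) (t(f) = (0 + f)*(-2 + f) = f*(-2 + f))
t(U(B(2, 4)))*(Z(v(1, 3)) - 41) = (2*(-2 + ⅔)/3)*(1 - 41) = ((⅔)*(-4/3))*(-40) = -8/9*(-40) = 320/9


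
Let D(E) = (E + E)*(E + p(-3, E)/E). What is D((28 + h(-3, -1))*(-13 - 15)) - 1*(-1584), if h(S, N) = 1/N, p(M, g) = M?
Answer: 1144650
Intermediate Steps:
D(E) = 2*E*(E - 3/E) (D(E) = (E + E)*(E - 3/E) = (2*E)*(E - 3/E) = 2*E*(E - 3/E))
D((28 + h(-3, -1))*(-13 - 15)) - 1*(-1584) = (-6 + 2*((28 + 1/(-1))*(-13 - 15))²) - 1*(-1584) = (-6 + 2*((28 - 1)*(-28))²) + 1584 = (-6 + 2*(27*(-28))²) + 1584 = (-6 + 2*(-756)²) + 1584 = (-6 + 2*571536) + 1584 = (-6 + 1143072) + 1584 = 1143066 + 1584 = 1144650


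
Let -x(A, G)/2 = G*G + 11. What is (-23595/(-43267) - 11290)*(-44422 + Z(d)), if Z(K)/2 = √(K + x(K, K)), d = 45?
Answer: 3099772458910/6181 - 976921670*I*√4027/43267 ≈ 5.015e+8 - 1.4328e+6*I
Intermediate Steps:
x(A, G) = -22 - 2*G² (x(A, G) = -2*(G*G + 11) = -2*(G² + 11) = -2*(11 + G²) = -22 - 2*G²)
Z(K) = 2*√(-22 + K - 2*K²) (Z(K) = 2*√(K + (-22 - 2*K²)) = 2*√(-22 + K - 2*K²))
(-23595/(-43267) - 11290)*(-44422 + Z(d)) = (-23595/(-43267) - 11290)*(-44422 + 2*√(-22 + 45 - 2*45²)) = (-23595*(-1/43267) - 11290)*(-44422 + 2*√(-22 + 45 - 2*2025)) = (23595/43267 - 11290)*(-44422 + 2*√(-22 + 45 - 4050)) = -488460835*(-44422 + 2*√(-4027))/43267 = -488460835*(-44422 + 2*(I*√4027))/43267 = -488460835*(-44422 + 2*I*√4027)/43267 = 3099772458910/6181 - 976921670*I*√4027/43267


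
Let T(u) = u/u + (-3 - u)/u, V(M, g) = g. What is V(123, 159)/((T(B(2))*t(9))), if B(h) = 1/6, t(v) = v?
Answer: -53/54 ≈ -0.98148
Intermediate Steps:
B(h) = ⅙
T(u) = 1 + (-3 - u)/u
V(123, 159)/((T(B(2))*t(9))) = 159/((-3/⅙*9)) = 159/((-3*6*9)) = 159/((-18*9)) = 159/(-162) = 159*(-1/162) = -53/54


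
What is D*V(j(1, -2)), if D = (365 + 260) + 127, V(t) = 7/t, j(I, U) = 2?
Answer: 2632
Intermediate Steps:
D = 752 (D = 625 + 127 = 752)
D*V(j(1, -2)) = 752*(7/2) = 2632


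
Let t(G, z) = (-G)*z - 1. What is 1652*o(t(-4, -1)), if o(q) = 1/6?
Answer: 826/3 ≈ 275.33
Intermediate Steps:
t(G, z) = -1 - G*z (t(G, z) = -G*z - 1 = -1 - G*z)
o(q) = 1/6
1652*o(t(-4, -1)) = 1652*(1/6) = 826/3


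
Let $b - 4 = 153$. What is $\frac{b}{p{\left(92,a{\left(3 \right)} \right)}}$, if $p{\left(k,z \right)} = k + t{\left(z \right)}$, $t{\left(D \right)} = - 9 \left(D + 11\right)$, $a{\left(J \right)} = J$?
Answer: $- \frac{157}{34} \approx -4.6176$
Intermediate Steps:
$b = 157$ ($b = 4 + 153 = 157$)
$t{\left(D \right)} = -99 - 9 D$ ($t{\left(D \right)} = - 9 \left(11 + D\right) = -99 - 9 D$)
$p{\left(k,z \right)} = -99 + k - 9 z$ ($p{\left(k,z \right)} = k - \left(99 + 9 z\right) = -99 + k - 9 z$)
$\frac{b}{p{\left(92,a{\left(3 \right)} \right)}} = \frac{157}{-99 + 92 - 27} = \frac{157}{-34} = 157 \left(- \frac{1}{34}\right) = - \frac{157}{34}$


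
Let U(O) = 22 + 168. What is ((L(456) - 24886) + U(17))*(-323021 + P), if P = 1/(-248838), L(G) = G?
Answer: 324734794379960/41473 ≈ 7.8300e+9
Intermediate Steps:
U(O) = 190
P = -1/248838 ≈ -4.0187e-6
((L(456) - 24886) + U(17))*(-323021 + P) = ((456 - 24886) + 190)*(-323021 - 1/248838) = (-24430 + 190)*(-80379899599/248838) = -24240*(-80379899599/248838) = 324734794379960/41473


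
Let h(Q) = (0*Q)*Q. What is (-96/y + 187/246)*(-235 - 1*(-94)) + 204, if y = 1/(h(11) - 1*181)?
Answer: -200893373/82 ≈ -2.4499e+6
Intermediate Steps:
h(Q) = 0 (h(Q) = 0*Q = 0)
y = -1/181 (y = 1/(0 - 1*181) = 1/(0 - 181) = 1/(-181) = -1/181 ≈ -0.0055249)
(-96/y + 187/246)*(-235 - 1*(-94)) + 204 = (-96/(-1/181) + 187/246)*(-235 - 1*(-94)) + 204 = (-96*(-181) + 187*(1/246))*(-235 + 94) + 204 = (17376 + 187/246)*(-141) + 204 = (4274683/246)*(-141) + 204 = -200910101/82 + 204 = -200893373/82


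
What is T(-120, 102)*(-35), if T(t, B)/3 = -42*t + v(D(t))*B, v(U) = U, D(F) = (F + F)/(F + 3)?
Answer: -7165200/13 ≈ -5.5117e+5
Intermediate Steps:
D(F) = 2*F/(3 + F) (D(F) = (2*F)/(3 + F) = 2*F/(3 + F))
T(t, B) = -126*t + 6*B*t/(3 + t) (T(t, B) = 3*(-42*t + (2*t/(3 + t))*B) = 3*(-42*t + 2*B*t/(3 + t)) = -126*t + 6*B*t/(3 + t))
T(-120, 102)*(-35) = (6*(-120)*(-63 + 102 - 21*(-120))/(3 - 120))*(-35) = (6*(-120)*(-63 + 102 + 2520)/(-117))*(-35) = (6*(-120)*(-1/117)*2559)*(-35) = (204720/13)*(-35) = -7165200/13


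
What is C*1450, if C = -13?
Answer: -18850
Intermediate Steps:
C*1450 = -13*1450 = -18850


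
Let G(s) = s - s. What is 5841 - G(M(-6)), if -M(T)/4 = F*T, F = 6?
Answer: 5841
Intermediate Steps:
M(T) = -24*T
G(s) = 0
5841 - G(M(-6)) = 5841 - 1*0 = 5841 + 0 = 5841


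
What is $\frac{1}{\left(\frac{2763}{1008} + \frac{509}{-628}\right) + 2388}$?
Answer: $\frac{17584}{42024539} \approx 0.00041842$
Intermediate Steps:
$\frac{1}{\left(\frac{2763}{1008} + \frac{509}{-628}\right) + 2388} = \frac{1}{\left(2763 \cdot \frac{1}{1008} + 509 \left(- \frac{1}{628}\right)\right) + 2388} = \frac{1}{\left(\frac{307}{112} - \frac{509}{628}\right) + 2388} = \frac{1}{\frac{33947}{17584} + 2388} = \frac{1}{\frac{42024539}{17584}} = \frac{17584}{42024539}$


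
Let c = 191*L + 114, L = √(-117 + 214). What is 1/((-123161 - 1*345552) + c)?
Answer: -468599/219581484144 - 191*√97/219581484144 ≈ -2.1426e-6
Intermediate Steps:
L = √97 ≈ 9.8489
c = 114 + 191*√97 (c = 191*√97 + 114 = 114 + 191*√97 ≈ 1995.1)
1/((-123161 - 1*345552) + c) = 1/((-123161 - 1*345552) + (114 + 191*√97)) = 1/((-123161 - 345552) + (114 + 191*√97)) = 1/(-468713 + (114 + 191*√97)) = 1/(-468599 + 191*√97)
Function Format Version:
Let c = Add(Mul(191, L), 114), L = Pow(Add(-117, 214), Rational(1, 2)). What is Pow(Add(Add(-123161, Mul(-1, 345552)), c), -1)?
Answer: Add(Rational(-468599, 219581484144), Mul(Rational(-191, 219581484144), Pow(97, Rational(1, 2)))) ≈ -2.1426e-6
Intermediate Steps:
L = Pow(97, Rational(1, 2)) ≈ 9.8489
c = Add(114, Mul(191, Pow(97, Rational(1, 2)))) (c = Add(Mul(191, Pow(97, Rational(1, 2))), 114) = Add(114, Mul(191, Pow(97, Rational(1, 2)))) ≈ 1995.1)
Pow(Add(Add(-123161, Mul(-1, 345552)), c), -1) = Pow(Add(Add(-123161, Mul(-1, 345552)), Add(114, Mul(191, Pow(97, Rational(1, 2))))), -1) = Pow(Add(Add(-123161, -345552), Add(114, Mul(191, Pow(97, Rational(1, 2))))), -1) = Pow(Add(-468713, Add(114, Mul(191, Pow(97, Rational(1, 2))))), -1) = Pow(Add(-468599, Mul(191, Pow(97, Rational(1, 2)))), -1)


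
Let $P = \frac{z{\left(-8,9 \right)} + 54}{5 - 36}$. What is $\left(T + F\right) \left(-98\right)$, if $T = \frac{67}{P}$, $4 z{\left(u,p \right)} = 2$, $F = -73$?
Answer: $\frac{1186878}{109} \approx 10889.0$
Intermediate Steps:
$z{\left(u,p \right)} = \frac{1}{2}$ ($z{\left(u,p \right)} = \frac{1}{4} \cdot 2 = \frac{1}{2}$)
$P = - \frac{109}{62}$ ($P = \frac{\frac{1}{2} + 54}{5 - 36} = \frac{109}{2 \left(-31\right)} = \frac{109}{2} \left(- \frac{1}{31}\right) = - \frac{109}{62} \approx -1.7581$)
$T = - \frac{4154}{109}$ ($T = \frac{67}{- \frac{109}{62}} = 67 \left(- \frac{62}{109}\right) = - \frac{4154}{109} \approx -38.11$)
$\left(T + F\right) \left(-98\right) = \left(- \frac{4154}{109} - 73\right) \left(-98\right) = \left(- \frac{12111}{109}\right) \left(-98\right) = \frac{1186878}{109}$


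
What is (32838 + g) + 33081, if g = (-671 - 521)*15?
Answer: 48039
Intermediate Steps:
g = -17880 (g = -1192*15 = -17880)
(32838 + g) + 33081 = (32838 - 17880) + 33081 = 14958 + 33081 = 48039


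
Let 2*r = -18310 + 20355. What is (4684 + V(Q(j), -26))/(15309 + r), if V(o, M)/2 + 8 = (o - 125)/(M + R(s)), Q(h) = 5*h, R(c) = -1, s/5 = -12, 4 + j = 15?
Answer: 252352/881901 ≈ 0.28615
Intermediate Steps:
j = 11 (j = -4 + 15 = 11)
s = -60 (s = 5*(-12) = -60)
r = 2045/2 (r = (-18310 + 20355)/2 = (½)*2045 = 2045/2 ≈ 1022.5)
V(o, M) = -16 + 2*(-125 + o)/(-1 + M) (V(o, M) = -16 + 2*((o - 125)/(M - 1)) = -16 + 2*((-125 + o)/(-1 + M)) = -16 + 2*(-125 + o)/(-1 + M))
(4684 + V(Q(j), -26))/(15309 + r) = (4684 + 2*(-117 + 5*11 - 8*(-26))/(-1 - 26))/(15309 + 2045/2) = (4684 + 2*(-117 + 55 + 208)/(-27))/(32663/2) = (4684 + 2*(-1/27)*146)*(2/32663) = (4684 - 292/27)*(2/32663) = (126176/27)*(2/32663) = 252352/881901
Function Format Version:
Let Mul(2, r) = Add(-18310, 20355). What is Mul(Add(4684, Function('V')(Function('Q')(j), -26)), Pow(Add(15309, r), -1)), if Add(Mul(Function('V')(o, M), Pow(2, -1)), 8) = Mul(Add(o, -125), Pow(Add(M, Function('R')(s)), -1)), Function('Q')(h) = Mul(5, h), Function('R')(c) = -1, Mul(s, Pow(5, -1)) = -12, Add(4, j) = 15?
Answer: Rational(252352, 881901) ≈ 0.28615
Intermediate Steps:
j = 11 (j = Add(-4, 15) = 11)
s = -60 (s = Mul(5, -12) = -60)
r = Rational(2045, 2) (r = Mul(Rational(1, 2), Add(-18310, 20355)) = Mul(Rational(1, 2), 2045) = Rational(2045, 2) ≈ 1022.5)
Function('V')(o, M) = Add(-16, Mul(2, Pow(Add(-1, M), -1), Add(-125, o))) (Function('V')(o, M) = Add(-16, Mul(2, Mul(Add(o, -125), Pow(Add(M, -1), -1)))) = Add(-16, Mul(2, Mul(Add(-125, o), Pow(Add(-1, M), -1)))) = Add(-16, Mul(2, Mul(Pow(Add(-1, M), -1), Add(-125, o)))) = Add(-16, Mul(2, Pow(Add(-1, M), -1), Add(-125, o))))
Mul(Add(4684, Function('V')(Function('Q')(j), -26)), Pow(Add(15309, r), -1)) = Mul(Add(4684, Mul(2, Pow(Add(-1, -26), -1), Add(-117, Mul(5, 11), Mul(-8, -26)))), Pow(Add(15309, Rational(2045, 2)), -1)) = Mul(Add(4684, Mul(2, Pow(-27, -1), Add(-117, 55, 208))), Pow(Rational(32663, 2), -1)) = Mul(Add(4684, Mul(2, Rational(-1, 27), 146)), Rational(2, 32663)) = Mul(Add(4684, Rational(-292, 27)), Rational(2, 32663)) = Mul(Rational(126176, 27), Rational(2, 32663)) = Rational(252352, 881901)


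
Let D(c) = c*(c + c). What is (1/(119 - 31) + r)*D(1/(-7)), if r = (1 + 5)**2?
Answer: 3169/2156 ≈ 1.4699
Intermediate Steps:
r = 36 (r = 6**2 = 36)
D(c) = 2*c**2 (D(c) = c*(2*c) = 2*c**2)
(1/(119 - 31) + r)*D(1/(-7)) = (1/(119 - 31) + 36)*(2*(1/(-7))**2) = (1/88 + 36)*(2*(-1/7)**2) = (1/88 + 36)*(2*(1/49)) = (3169/88)*(2/49) = 3169/2156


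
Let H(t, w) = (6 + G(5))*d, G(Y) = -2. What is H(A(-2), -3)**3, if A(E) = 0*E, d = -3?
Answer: -1728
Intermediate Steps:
A(E) = 0
H(t, w) = -12 (H(t, w) = (6 - 2)*(-3) = 4*(-3) = -12)
H(A(-2), -3)**3 = (-12)**3 = -1728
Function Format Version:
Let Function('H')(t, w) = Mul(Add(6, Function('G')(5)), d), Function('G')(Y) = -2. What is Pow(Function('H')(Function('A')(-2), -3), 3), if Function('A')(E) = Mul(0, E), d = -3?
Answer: -1728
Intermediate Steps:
Function('A')(E) = 0
Function('H')(t, w) = -12 (Function('H')(t, w) = Mul(Add(6, -2), -3) = Mul(4, -3) = -12)
Pow(Function('H')(Function('A')(-2), -3), 3) = Pow(-12, 3) = -1728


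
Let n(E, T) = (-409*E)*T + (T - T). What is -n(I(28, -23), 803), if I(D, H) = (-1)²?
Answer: 328427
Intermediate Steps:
I(D, H) = 1
n(E, T) = -409*E*T (n(E, T) = -409*E*T + 0 = -409*E*T)
-n(I(28, -23), 803) = -(-409)*803 = -1*(-328427) = 328427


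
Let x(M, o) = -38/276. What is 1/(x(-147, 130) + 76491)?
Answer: 138/10555739 ≈ 1.3073e-5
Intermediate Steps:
x(M, o) = -19/138 (x(M, o) = -38*1/276 = -19/138)
1/(x(-147, 130) + 76491) = 1/(-19/138 + 76491) = 1/(10555739/138) = 138/10555739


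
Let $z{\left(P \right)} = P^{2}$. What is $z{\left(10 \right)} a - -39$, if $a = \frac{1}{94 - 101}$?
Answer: $\frac{173}{7} \approx 24.714$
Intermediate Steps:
$a = - \frac{1}{7}$ ($a = \frac{1}{-7} = - \frac{1}{7} \approx -0.14286$)
$z{\left(10 \right)} a - -39 = 10^{2} \left(- \frac{1}{7}\right) - -39 = 100 \left(- \frac{1}{7}\right) + \left(-32 + 71\right) = - \frac{100}{7} + 39 = \frac{173}{7}$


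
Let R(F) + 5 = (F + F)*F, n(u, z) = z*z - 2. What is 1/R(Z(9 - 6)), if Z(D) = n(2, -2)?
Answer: ⅓ ≈ 0.33333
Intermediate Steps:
n(u, z) = -2 + z² (n(u, z) = z² - 2 = -2 + z²)
Z(D) = 2 (Z(D) = -2 + (-2)² = -2 + 4 = 2)
R(F) = -5 + 2*F² (R(F) = -5 + (F + F)*F = -5 + (2*F)*F = -5 + 2*F²)
1/R(Z(9 - 6)) = 1/(-5 + 2*2²) = 1/(-5 + 2*4) = 1/(-5 + 8) = 1/3 = ⅓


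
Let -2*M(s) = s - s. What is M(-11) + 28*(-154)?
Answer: -4312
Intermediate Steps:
M(s) = 0 (M(s) = -(s - s)/2 = -½*0 = 0)
M(-11) + 28*(-154) = 0 + 28*(-154) = 0 - 4312 = -4312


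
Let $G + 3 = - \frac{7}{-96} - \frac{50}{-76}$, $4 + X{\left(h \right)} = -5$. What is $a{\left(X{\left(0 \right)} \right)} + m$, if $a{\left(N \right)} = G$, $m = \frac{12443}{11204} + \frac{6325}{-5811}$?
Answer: $- \frac{7412423249}{3298726496} \approx -2.2471$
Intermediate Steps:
$X{\left(h \right)} = -9$ ($X{\left(h \right)} = -4 - 5 = -9$)
$m = \frac{1440973}{65106444}$ ($m = 12443 \cdot \frac{1}{11204} + 6325 \left(- \frac{1}{5811}\right) = \frac{12443}{11204} - \frac{6325}{5811} = \frac{1440973}{65106444} \approx 0.022133$)
$G = - \frac{4139}{1824}$ ($G = -3 - \left(- \frac{25}{38} - \frac{7}{96}\right) = -3 - - \frac{1333}{1824} = -3 + \left(\frac{7}{96} + \frac{25}{38}\right) = -3 + \frac{1333}{1824} = - \frac{4139}{1824} \approx -2.2692$)
$a{\left(N \right)} = - \frac{4139}{1824}$
$a{\left(X{\left(0 \right)} \right)} + m = - \frac{4139}{1824} + \frac{1440973}{65106444} = - \frac{7412423249}{3298726496}$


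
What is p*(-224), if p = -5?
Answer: 1120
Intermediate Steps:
p*(-224) = -5*(-224) = 1120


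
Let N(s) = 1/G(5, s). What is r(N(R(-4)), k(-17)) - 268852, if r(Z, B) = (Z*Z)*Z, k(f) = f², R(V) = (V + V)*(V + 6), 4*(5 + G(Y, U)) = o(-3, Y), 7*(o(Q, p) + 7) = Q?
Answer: -29732880727/110592 ≈ -2.6885e+5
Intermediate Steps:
o(Q, p) = -7 + Q/7
G(Y, U) = -48/7 (G(Y, U) = -5 + (-7 + (⅐)*(-3))/4 = -5 + (-7 - 3/7)/4 = -5 + (¼)*(-52/7) = -5 - 13/7 = -48/7)
R(V) = 2*V*(6 + V) (R(V) = (2*V)*(6 + V) = 2*V*(6 + V))
N(s) = -7/48 (N(s) = 1/(-48/7) = -7/48)
r(Z, B) = Z³ (r(Z, B) = Z²*Z = Z³)
r(N(R(-4)), k(-17)) - 268852 = (-7/48)³ - 268852 = -343/110592 - 268852 = -29732880727/110592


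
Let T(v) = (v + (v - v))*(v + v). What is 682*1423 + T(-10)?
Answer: 970686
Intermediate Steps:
T(v) = 2*v² (T(v) = (v + 0)*(2*v) = v*(2*v) = 2*v²)
682*1423 + T(-10) = 682*1423 + 2*(-10)² = 970486 + 2*100 = 970486 + 200 = 970686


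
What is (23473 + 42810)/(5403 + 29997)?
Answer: 66283/35400 ≈ 1.8724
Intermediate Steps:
(23473 + 42810)/(5403 + 29997) = 66283/35400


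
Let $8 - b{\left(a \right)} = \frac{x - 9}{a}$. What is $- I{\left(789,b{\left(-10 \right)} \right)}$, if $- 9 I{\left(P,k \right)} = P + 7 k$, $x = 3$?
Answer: $\frac{4204}{45} \approx 93.422$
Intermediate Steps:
$b{\left(a \right)} = 8 + \frac{6}{a}$ ($b{\left(a \right)} = 8 - \frac{3 - 9}{a} = 8 - - \frac{6}{a} = 8 + \frac{6}{a}$)
$I{\left(P,k \right)} = - \frac{7 k}{9} - \frac{P}{9}$ ($I{\left(P,k \right)} = - \frac{P + 7 k}{9} = - \frac{7 k}{9} - \frac{P}{9}$)
$- I{\left(789,b{\left(-10 \right)} \right)} = - (- \frac{7 \left(8 + \frac{6}{-10}\right)}{9} - \frac{263}{3}) = - (- \frac{7 \left(8 + 6 \left(- \frac{1}{10}\right)\right)}{9} - \frac{263}{3}) = - (- \frac{7 \left(8 - \frac{3}{5}\right)}{9} - \frac{263}{3}) = - (\left(- \frac{7}{9}\right) \frac{37}{5} - \frac{263}{3}) = - (- \frac{259}{45} - \frac{263}{3}) = \left(-1\right) \left(- \frac{4204}{45}\right) = \frac{4204}{45}$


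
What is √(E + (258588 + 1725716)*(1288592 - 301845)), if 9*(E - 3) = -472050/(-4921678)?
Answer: √11857153017298800457138586/2460839 ≈ 1.3993e+6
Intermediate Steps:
E = 7408742/2460839 (E = 3 + (-472050/(-4921678))/9 = 3 + (-472050*(-1/4921678))/9 = 3 + (⅑)*(236025/2460839) = 3 + 26225/2460839 = 7408742/2460839 ≈ 3.0107)
√(E + (258588 + 1725716)*(1288592 - 301845)) = √(7408742/2460839 + (258588 + 1725716)*(1288592 - 301845)) = √(7408742/2460839 + 1984304*986747) = √(7408742/2460839 + 1958006019088) = √(4818337574013903574/2460839) = √11857153017298800457138586/2460839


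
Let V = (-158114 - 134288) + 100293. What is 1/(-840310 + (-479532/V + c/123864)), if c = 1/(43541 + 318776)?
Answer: -8621474020080792/7244689313361223284995 ≈ -1.1900e-6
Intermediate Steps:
V = -192109 (V = -292402 + 100293 = -192109)
c = 1/362317 ≈ 2.7600e-6
1/(-840310 + (-479532/V + c/123864)) = 1/(-840310 + (-479532/(-192109) + (1/362317)/123864)) = 1/(-840310 + (-479532*(-1/192109) + (1/362317)*(1/123864))) = 1/(-840310 + (479532/192109 + 1/44878032888)) = 1/(-840310 + 21520452867040525/8621474020080792) = 1/(-7244689313361223284995/8621474020080792) = -8621474020080792/7244689313361223284995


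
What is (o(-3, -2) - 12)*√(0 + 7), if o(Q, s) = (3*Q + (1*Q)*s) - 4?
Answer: -19*√7 ≈ -50.269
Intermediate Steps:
o(Q, s) = -4 + 3*Q + Q*s (o(Q, s) = (3*Q + Q*s) - 4 = -4 + 3*Q + Q*s)
(o(-3, -2) - 12)*√(0 + 7) = ((-4 + 3*(-3) - 3*(-2)) - 12)*√(0 + 7) = ((-4 - 9 + 6) - 12)*√7 = (-7 - 12)*√7 = -19*√7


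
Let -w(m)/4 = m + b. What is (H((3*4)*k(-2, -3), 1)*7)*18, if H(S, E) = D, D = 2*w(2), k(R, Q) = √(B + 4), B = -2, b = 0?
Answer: -2016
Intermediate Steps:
w(m) = -4*m (w(m) = -4*(m + 0) = -4*m)
k(R, Q) = √2 (k(R, Q) = √(-2 + 4) = √2)
D = -16 (D = 2*(-4*2) = 2*(-8) = -16)
H(S, E) = -16
(H((3*4)*k(-2, -3), 1)*7)*18 = -16*7*18 = -112*18 = -2016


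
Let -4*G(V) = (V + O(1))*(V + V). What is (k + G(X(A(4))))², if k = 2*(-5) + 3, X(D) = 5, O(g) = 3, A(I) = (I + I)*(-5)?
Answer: 729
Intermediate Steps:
A(I) = -10*I (A(I) = (2*I)*(-5) = -10*I)
G(V) = -V*(3 + V)/2 (G(V) = -(V + 3)*(V + V)/4 = -(3 + V)*2*V/4 = -V*(3 + V)/2)
k = -7 (k = -10 + 3 = -7)
(k + G(X(A(4))))² = (-7 - ½*5*(3 + 5))² = (-7 - ½*5*8)² = (-7 - 20)² = (-27)² = 729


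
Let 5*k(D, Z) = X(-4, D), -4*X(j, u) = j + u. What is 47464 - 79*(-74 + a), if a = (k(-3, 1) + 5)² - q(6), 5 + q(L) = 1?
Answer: 20293129/400 ≈ 50733.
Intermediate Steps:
X(j, u) = -j/4 - u/4 (X(j, u) = -(j + u)/4 = -j/4 - u/4)
q(L) = -4 (q(L) = -5 + 1 = -4)
k(D, Z) = ⅕ - D/20 (k(D, Z) = (-¼*(-4) - D/4)/5 = (1 - D/4)/5 = ⅕ - D/20)
a = 13049/400 (a = ((⅕ - 1/20*(-3)) + 5)² - 1*(-4) = ((⅕ + 3/20) + 5)² + 4 = (7/20 + 5)² + 4 = (107/20)² + 4 = 11449/400 + 4 = 13049/400 ≈ 32.622)
47464 - 79*(-74 + a) = 47464 - 79*(-74 + 13049/400) = 47464 - 79*(-16551)/400 = 47464 - 1*(-1307529/400) = 47464 + 1307529/400 = 20293129/400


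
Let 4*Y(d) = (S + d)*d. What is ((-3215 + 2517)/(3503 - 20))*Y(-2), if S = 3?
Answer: 349/3483 ≈ 0.10020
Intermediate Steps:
Y(d) = d*(3 + d)/4 (Y(d) = ((3 + d)*d)/4 = (d*(3 + d))/4 = d*(3 + d)/4)
((-3215 + 2517)/(3503 - 20))*Y(-2) = ((-3215 + 2517)/(3503 - 20))*((¼)*(-2)*(3 - 2)) = (-698/3483)*((¼)*(-2)*1) = -698*1/3483*(-½) = -698/3483*(-½) = 349/3483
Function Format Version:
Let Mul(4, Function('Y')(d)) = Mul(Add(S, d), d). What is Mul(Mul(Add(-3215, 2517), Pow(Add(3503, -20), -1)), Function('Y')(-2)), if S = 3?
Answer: Rational(349, 3483) ≈ 0.10020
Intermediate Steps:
Function('Y')(d) = Mul(Rational(1, 4), d, Add(3, d)) (Function('Y')(d) = Mul(Rational(1, 4), Mul(Add(3, d), d)) = Mul(Rational(1, 4), Mul(d, Add(3, d))) = Mul(Rational(1, 4), d, Add(3, d)))
Mul(Mul(Add(-3215, 2517), Pow(Add(3503, -20), -1)), Function('Y')(-2)) = Mul(Mul(Add(-3215, 2517), Pow(Add(3503, -20), -1)), Mul(Rational(1, 4), -2, Add(3, -2))) = Mul(Mul(-698, Pow(3483, -1)), Mul(Rational(1, 4), -2, 1)) = Mul(Mul(-698, Rational(1, 3483)), Rational(-1, 2)) = Mul(Rational(-698, 3483), Rational(-1, 2)) = Rational(349, 3483)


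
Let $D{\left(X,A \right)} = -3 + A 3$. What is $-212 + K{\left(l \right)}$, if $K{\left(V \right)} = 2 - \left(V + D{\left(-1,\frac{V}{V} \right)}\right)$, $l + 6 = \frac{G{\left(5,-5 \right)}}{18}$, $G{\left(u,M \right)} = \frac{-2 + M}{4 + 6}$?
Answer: $- \frac{36713}{180} \approx -203.96$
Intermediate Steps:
$G{\left(u,M \right)} = - \frac{1}{5} + \frac{M}{10}$ ($G{\left(u,M \right)} = \frac{-2 + M}{10} = \left(-2 + M\right) \frac{1}{10} = - \frac{1}{5} + \frac{M}{10}$)
$D{\left(X,A \right)} = -3 + 3 A$
$l = - \frac{1087}{180}$ ($l = -6 + \frac{- \frac{1}{5} + \frac{1}{10} \left(-5\right)}{18} = -6 + \left(- \frac{1}{5} - \frac{1}{2}\right) \frac{1}{18} = -6 - \frac{7}{180} = - \frac{1087}{180} \approx -6.0389$)
$K{\left(V \right)} = 2 - V$ ($K{\left(V \right)} = 2 - \left(V - \left(3 - 3 \frac{V}{V}\right)\right) = 2 - \left(V + \left(-3 + 3 \cdot 1\right)\right) = 2 - \left(V + \left(-3 + 3\right)\right) = 2 - \left(V + 0\right) = 2 - V$)
$-212 + K{\left(l \right)} = -212 + \left(2 - - \frac{1087}{180}\right) = -212 + \left(2 + \frac{1087}{180}\right) = -212 + \frac{1447}{180} = - \frac{36713}{180}$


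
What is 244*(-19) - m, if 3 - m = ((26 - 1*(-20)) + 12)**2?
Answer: -1275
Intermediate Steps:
m = -3361 (m = 3 - ((26 - 1*(-20)) + 12)**2 = 3 - ((26 + 20) + 12)**2 = 3 - (46 + 12)**2 = 3 - 1*58**2 = 3 - 1*3364 = 3 - 3364 = -3361)
244*(-19) - m = 244*(-19) - 1*(-3361) = -4636 + 3361 = -1275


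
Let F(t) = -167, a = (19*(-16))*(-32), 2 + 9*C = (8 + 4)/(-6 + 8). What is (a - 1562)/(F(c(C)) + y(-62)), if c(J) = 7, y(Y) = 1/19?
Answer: -77577/1586 ≈ -48.914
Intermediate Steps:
C = 4/9 (C = -2/9 + ((8 + 4)/(-6 + 8))/9 = -2/9 + (12/2)/9 = -2/9 + (12*(½))/9 = -2/9 + (⅑)*6 = -2/9 + ⅔ = 4/9 ≈ 0.44444)
y(Y) = 1/19
a = 9728 (a = -304*(-32) = 9728)
(a - 1562)/(F(c(C)) + y(-62)) = (9728 - 1562)/(-167 + 1/19) = 8166/(-3172/19) = 8166*(-19/3172) = -77577/1586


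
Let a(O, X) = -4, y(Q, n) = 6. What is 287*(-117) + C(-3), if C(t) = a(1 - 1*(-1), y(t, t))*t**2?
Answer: -33615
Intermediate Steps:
C(t) = -4*t**2
287*(-117) + C(-3) = 287*(-117) - 4*(-3)**2 = -33579 - 4*9 = -33579 - 36 = -33615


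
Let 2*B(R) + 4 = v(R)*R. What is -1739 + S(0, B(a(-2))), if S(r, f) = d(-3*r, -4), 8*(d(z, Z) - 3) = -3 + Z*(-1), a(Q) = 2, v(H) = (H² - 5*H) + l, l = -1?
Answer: -13887/8 ≈ -1735.9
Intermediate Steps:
v(H) = -1 + H² - 5*H (v(H) = (H² - 5*H) - 1 = -1 + H² - 5*H)
d(z, Z) = 21/8 - Z/8 (d(z, Z) = 3 + (-3 + Z*(-1))/8 = 3 + (-3 - Z)/8 = 3 + (-3/8 - Z/8) = 21/8 - Z/8)
B(R) = -2 + R*(-1 + R² - 5*R)/2 (B(R) = -2 + ((-1 + R² - 5*R)*R)/2 = -2 + (R*(-1 + R² - 5*R))/2 = -2 + R*(-1 + R² - 5*R)/2)
S(r, f) = 25/8 (S(r, f) = 21/8 - ⅛*(-4) = 21/8 + ½ = 25/8)
-1739 + S(0, B(a(-2))) = -1739 + 25/8 = -13887/8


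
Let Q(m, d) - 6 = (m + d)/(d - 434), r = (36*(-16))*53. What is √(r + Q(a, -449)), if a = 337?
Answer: 11*I*√196674122/883 ≈ 174.71*I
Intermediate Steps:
r = -30528 (r = -576*53 = -30528)
Q(m, d) = 6 + (d + m)/(-434 + d) (Q(m, d) = 6 + (m + d)/(d - 434) = 6 + (d + m)/(-434 + d))
√(r + Q(a, -449)) = √(-30528 + (-2604 + 337 + 7*(-449))/(-434 - 449)) = √(-30528 + (-2604 + 337 - 3143)/(-883)) = √(-30528 - 1/883*(-5410)) = √(-30528 + 5410/883) = √(-26950814/883) = 11*I*√196674122/883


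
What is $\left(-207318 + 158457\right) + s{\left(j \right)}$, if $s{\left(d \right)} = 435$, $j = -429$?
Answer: $-48426$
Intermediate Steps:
$\left(-207318 + 158457\right) + s{\left(j \right)} = \left(-207318 + 158457\right) + 435 = -48861 + 435 = -48426$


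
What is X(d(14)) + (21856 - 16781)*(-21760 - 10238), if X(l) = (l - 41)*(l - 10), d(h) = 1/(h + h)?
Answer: -127313322387/784 ≈ -1.6239e+8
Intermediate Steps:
d(h) = 1/(2*h)
X(l) = (-41 + l)*(-10 + l)
X(d(14)) + (21856 - 16781)*(-21760 - 10238) = (410 + ((½)/14)² - 51/(2*14)) + (21856 - 16781)*(-21760 - 10238) = (410 + ((½)*(1/14))² - 51/(2*14)) + 5075*(-31998) = (410 + (1/28)² - 51*1/28) - 162389850 = (410 + 1/784 - 51/28) - 162389850 = 320013/784 - 162389850 = -127313322387/784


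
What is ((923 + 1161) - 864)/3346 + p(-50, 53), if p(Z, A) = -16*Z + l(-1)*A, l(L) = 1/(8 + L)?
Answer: 1351677/1673 ≈ 807.94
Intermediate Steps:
p(Z, A) = -16*Z + A/7 (p(Z, A) = -16*Z + A/(8 - 1) = -16*Z + A/7)
((923 + 1161) - 864)/3346 + p(-50, 53) = ((923 + 1161) - 864)/3346 + (-16*(-50) + (1/7)*53) = (2084 - 864)*(1/3346) + (800 + 53/7) = 1220*(1/3346) + 5653/7 = 610/1673 + 5653/7 = 1351677/1673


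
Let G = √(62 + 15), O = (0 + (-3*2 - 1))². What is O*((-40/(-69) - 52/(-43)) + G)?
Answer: 260092/2967 + 49*√77 ≈ 517.63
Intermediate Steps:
O = 49 (O = (0 + (-6 - 1))² = (0 - 7)² = (-7)² = 49)
G = √77 ≈ 8.7750
O*((-40/(-69) - 52/(-43)) + G) = 49*((-40/(-69) - 52/(-43)) + √77) = 49*((-40*(-1/69) - 52*(-1/43)) + √77) = 49*((40/69 + 52/43) + √77) = 49*(5308/2967 + √77) = 260092/2967 + 49*√77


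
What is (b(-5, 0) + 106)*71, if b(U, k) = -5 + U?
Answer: 6816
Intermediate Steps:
(b(-5, 0) + 106)*71 = ((-5 - 5) + 106)*71 = (-10 + 106)*71 = 96*71 = 6816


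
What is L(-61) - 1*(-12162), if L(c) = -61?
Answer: 12101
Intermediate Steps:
L(-61) - 1*(-12162) = -61 - 1*(-12162) = -61 + 12162 = 12101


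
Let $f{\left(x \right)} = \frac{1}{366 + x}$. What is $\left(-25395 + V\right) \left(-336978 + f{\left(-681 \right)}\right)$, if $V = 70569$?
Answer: $- \frac{1598377653118}{105} \approx -1.5223 \cdot 10^{10}$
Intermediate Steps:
$\left(-25395 + V\right) \left(-336978 + f{\left(-681 \right)}\right) = \left(-25395 + 70569\right) \left(-336978 + \frac{1}{366 - 681}\right) = 45174 \left(-336978 + \frac{1}{-315}\right) = 45174 \left(-336978 - \frac{1}{315}\right) = 45174 \left(- \frac{106148071}{315}\right) = - \frac{1598377653118}{105}$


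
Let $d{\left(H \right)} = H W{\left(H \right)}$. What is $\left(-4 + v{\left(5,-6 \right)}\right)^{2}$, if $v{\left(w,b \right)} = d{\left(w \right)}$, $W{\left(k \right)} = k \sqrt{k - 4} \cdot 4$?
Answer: $9216$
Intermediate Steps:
$W{\left(k \right)} = 4 k \sqrt{-4 + k}$ ($W{\left(k \right)} = k \sqrt{-4 + k} 4 = 4 k \sqrt{-4 + k}$)
$d{\left(H \right)} = 4 H^{2} \sqrt{-4 + H}$ ($d{\left(H \right)} = H 4 H \sqrt{-4 + H} = 4 H^{2} \sqrt{-4 + H}$)
$v{\left(w,b \right)} = 4 w^{2} \sqrt{-4 + w}$
$\left(-4 + v{\left(5,-6 \right)}\right)^{2} = \left(-4 + 4 \cdot 5^{2} \sqrt{-4 + 5}\right)^{2} = \left(-4 + 4 \cdot 25 \sqrt{1}\right)^{2} = \left(-4 + 4 \cdot 25 \cdot 1\right)^{2} = \left(-4 + 100\right)^{2} = 96^{2} = 9216$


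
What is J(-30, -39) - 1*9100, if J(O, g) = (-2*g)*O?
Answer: -11440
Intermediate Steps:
J(O, g) = -2*O*g
J(-30, -39) - 1*9100 = -2*(-30)*(-39) - 1*9100 = -2340 - 9100 = -11440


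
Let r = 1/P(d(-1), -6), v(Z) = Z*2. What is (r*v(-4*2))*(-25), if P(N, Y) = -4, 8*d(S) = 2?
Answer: -100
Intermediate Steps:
d(S) = 1/4 (d(S) = (1/8)*2 = 1/4)
v(Z) = 2*Z
r = -1/4 (r = 1/(-4) = -1/4 ≈ -0.25000)
(r*v(-4*2))*(-25) = -(-4*2)/2*(-25) = -(-8)/2*(-25) = -1/4*(-16)*(-25) = 4*(-25) = -100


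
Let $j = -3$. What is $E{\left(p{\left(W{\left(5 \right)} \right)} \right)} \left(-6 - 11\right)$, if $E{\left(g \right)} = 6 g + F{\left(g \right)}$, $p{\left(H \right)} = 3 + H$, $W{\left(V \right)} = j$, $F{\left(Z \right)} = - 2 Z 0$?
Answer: $0$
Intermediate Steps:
$F{\left(Z \right)} = 0$
$W{\left(V \right)} = -3$
$E{\left(g \right)} = 6 g$ ($E{\left(g \right)} = 6 g + 0 = 6 g$)
$E{\left(p{\left(W{\left(5 \right)} \right)} \right)} \left(-6 - 11\right) = 6 \left(3 - 3\right) \left(-6 - 11\right) = 6 \cdot 0 \left(-17\right) = 0 \left(-17\right) = 0$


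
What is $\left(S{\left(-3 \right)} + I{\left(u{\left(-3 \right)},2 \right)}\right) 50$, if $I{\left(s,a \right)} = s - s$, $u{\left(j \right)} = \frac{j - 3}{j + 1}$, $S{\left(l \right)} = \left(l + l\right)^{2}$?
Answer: $1800$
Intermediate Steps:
$S{\left(l \right)} = 4 l^{2}$ ($S{\left(l \right)} = \left(2 l\right)^{2} = 4 l^{2}$)
$u{\left(j \right)} = \frac{-3 + j}{1 + j}$
$I{\left(s,a \right)} = 0$
$\left(S{\left(-3 \right)} + I{\left(u{\left(-3 \right)},2 \right)}\right) 50 = \left(4 \left(-3\right)^{2} + 0\right) 50 = \left(4 \cdot 9 + 0\right) 50 = \left(36 + 0\right) 50 = 36 \cdot 50 = 1800$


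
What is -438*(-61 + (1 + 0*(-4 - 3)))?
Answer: 26280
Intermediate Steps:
-438*(-61 + (1 + 0*(-4 - 3))) = -438*(-61 + (1 + 0*(-7))) = -438*(-61 + (1 + 0)) = -438*(-61 + 1) = -438*(-60) = 26280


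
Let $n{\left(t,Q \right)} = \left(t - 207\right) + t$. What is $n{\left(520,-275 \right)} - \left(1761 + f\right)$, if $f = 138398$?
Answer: $-139326$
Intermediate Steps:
$n{\left(t,Q \right)} = -207 + 2 t$ ($n{\left(t,Q \right)} = \left(-207 + t\right) + t = -207 + 2 t$)
$n{\left(520,-275 \right)} - \left(1761 + f\right) = \left(-207 + 2 \cdot 520\right) - \left(1761 + 138398\right) = \left(-207 + 1040\right) - 140159 = 833 - 140159 = -139326$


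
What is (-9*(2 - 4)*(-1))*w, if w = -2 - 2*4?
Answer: 180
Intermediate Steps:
w = -10 (w = -2 - 8 = -10)
(-9*(2 - 4)*(-1))*w = -9*(2 - 4)*(-1)*(-10) = -(-18)*(-1)*(-10) = -9*2*(-10) = -18*(-10) = 180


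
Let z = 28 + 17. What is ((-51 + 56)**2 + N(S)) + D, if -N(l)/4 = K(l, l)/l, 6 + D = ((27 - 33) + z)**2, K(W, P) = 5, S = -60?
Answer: 4621/3 ≈ 1540.3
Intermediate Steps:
z = 45
D = 1515 (D = -6 + ((27 - 33) + 45)**2 = -6 + (-6 + 45)**2 = -6 + 39**2 = -6 + 1521 = 1515)
N(l) = -20/l
((-51 + 56)**2 + N(S)) + D = ((-51 + 56)**2 - 20/(-60)) + 1515 = (5**2 - 20*(-1/60)) + 1515 = (25 + 1/3) + 1515 = 76/3 + 1515 = 4621/3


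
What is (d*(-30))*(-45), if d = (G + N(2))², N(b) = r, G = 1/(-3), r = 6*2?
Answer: 183750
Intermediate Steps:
r = 12
G = -⅓ ≈ -0.33333
N(b) = 12
d = 1225/9 (d = (-⅓ + 12)² = (35/3)² = 1225/9 ≈ 136.11)
(d*(-30))*(-45) = ((1225/9)*(-30))*(-45) = -12250/3*(-45) = 183750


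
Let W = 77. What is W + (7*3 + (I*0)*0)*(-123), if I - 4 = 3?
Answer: -2506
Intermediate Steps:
I = 7 (I = 4 + 3 = 7)
W + (7*3 + (I*0)*0)*(-123) = 77 + (7*3 + (7*0)*0)*(-123) = 77 + (21 + 0*0)*(-123) = 77 + (21 + 0)*(-123) = 77 + 21*(-123) = 77 - 2583 = -2506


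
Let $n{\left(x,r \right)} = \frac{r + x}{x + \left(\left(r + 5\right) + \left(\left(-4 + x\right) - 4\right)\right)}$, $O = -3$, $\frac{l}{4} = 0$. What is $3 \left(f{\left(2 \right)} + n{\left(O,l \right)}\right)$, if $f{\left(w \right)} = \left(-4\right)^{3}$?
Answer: $-191$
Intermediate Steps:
$l = 0$ ($l = 4 \cdot 0 = 0$)
$f{\left(w \right)} = -64$
$n{\left(x,r \right)} = \frac{r + x}{-3 + r + 2 x}$ ($n{\left(x,r \right)} = \frac{r + x}{x + \left(\left(5 + r\right) + \left(-8 + x\right)\right)} = \frac{r + x}{x + \left(-3 + r + x\right)} = \frac{r + x}{-3 + r + 2 x}$)
$3 \left(f{\left(2 \right)} + n{\left(O,l \right)}\right) = 3 \left(-64 + \frac{0 - 3}{-3 + 0 + 2 \left(-3\right)}\right) = 3 \left(-64 + \frac{1}{-3 + 0 - 6} \left(-3\right)\right) = 3 \left(-64 + \frac{1}{-9} \left(-3\right)\right) = 3 \left(-64 - - \frac{1}{3}\right) = 3 \left(-64 + \frac{1}{3}\right) = 3 \left(- \frac{191}{3}\right) = -191$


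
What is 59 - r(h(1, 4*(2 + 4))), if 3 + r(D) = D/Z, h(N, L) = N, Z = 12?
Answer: 743/12 ≈ 61.917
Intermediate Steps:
r(D) = -3 + D/12
59 - r(h(1, 4*(2 + 4))) = 59 - (-3 + (1/12)*1) = 59 - (-3 + 1/12) = 59 - 1*(-35/12) = 59 + 35/12 = 743/12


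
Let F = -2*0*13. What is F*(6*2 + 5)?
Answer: 0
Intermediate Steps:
F = 0 (F = 0*13 = 0)
F*(6*2 + 5) = 0*(6*2 + 5) = 0*(12 + 5) = 0*17 = 0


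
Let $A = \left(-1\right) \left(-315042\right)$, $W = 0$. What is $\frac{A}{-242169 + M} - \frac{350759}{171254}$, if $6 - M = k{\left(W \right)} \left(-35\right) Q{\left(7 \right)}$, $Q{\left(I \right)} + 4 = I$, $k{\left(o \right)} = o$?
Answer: $- \frac{46297684795}{13823794134} \approx -3.3491$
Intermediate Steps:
$A = 315042$
$Q{\left(I \right)} = -4 + I$
$M = 6$ ($M = 6 - 0 \left(-35\right) \left(-4 + 7\right) = 6 - 0 \cdot 3 = 6 - 0 = 6 + 0 = 6$)
$\frac{A}{-242169 + M} - \frac{350759}{171254} = \frac{315042}{-242169 + 6} - \frac{350759}{171254} = \frac{315042}{-242163} - \frac{350759}{171254} = 315042 \left(- \frac{1}{242163}\right) - \frac{350759}{171254} = - \frac{105014}{80721} - \frac{350759}{171254} = - \frac{46297684795}{13823794134}$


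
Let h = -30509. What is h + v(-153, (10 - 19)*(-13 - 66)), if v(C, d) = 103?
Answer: -30406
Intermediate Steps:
h + v(-153, (10 - 19)*(-13 - 66)) = -30509 + 103 = -30406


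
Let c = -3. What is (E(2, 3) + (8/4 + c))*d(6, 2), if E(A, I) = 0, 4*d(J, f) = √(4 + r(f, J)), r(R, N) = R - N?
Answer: 0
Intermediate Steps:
d(J, f) = √(4 + f - J)/4 (d(J, f) = √(4 + (f - J))/4 = √(4 + f - J)/4)
(E(2, 3) + (8/4 + c))*d(6, 2) = (0 + (8/4 - 3))*(√(4 + 2 - 1*6)/4) = (0 + (8*(¼) - 3))*(√(4 + 2 - 6)/4) = (0 + (2 - 3))*(√0/4) = (0 - 1)*((¼)*0) = -1*0 = 0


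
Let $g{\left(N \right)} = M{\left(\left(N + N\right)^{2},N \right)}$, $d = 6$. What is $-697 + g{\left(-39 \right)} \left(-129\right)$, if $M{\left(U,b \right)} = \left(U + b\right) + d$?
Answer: $-781276$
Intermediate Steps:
$M{\left(U,b \right)} = 6 + U + b$ ($M{\left(U,b \right)} = \left(U + b\right) + 6 = 6 + U + b$)
$g{\left(N \right)} = 6 + N + 4 N^{2}$ ($g{\left(N \right)} = 6 + \left(N + N\right)^{2} + N = 6 + \left(2 N\right)^{2} + N = 6 + 4 N^{2} + N = 6 + N + 4 N^{2}$)
$-697 + g{\left(-39 \right)} \left(-129\right) = -697 + \left(6 - 39 + 4 \left(-39\right)^{2}\right) \left(-129\right) = -697 + \left(6 - 39 + 4 \cdot 1521\right) \left(-129\right) = -697 + \left(6 - 39 + 6084\right) \left(-129\right) = -697 + 6051 \left(-129\right) = -697 - 780579 = -781276$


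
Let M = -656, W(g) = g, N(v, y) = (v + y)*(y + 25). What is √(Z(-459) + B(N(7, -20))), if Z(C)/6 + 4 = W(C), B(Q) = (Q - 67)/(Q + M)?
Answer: 9*I*√17827446/721 ≈ 52.705*I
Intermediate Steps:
N(v, y) = (25 + y)*(v + y) (N(v, y) = (v + y)*(25 + y) = (25 + y)*(v + y))
B(Q) = (-67 + Q)/(-656 + Q) (B(Q) = (Q - 67)/(Q - 656) = (-67 + Q)/(-656 + Q))
Z(C) = -24 + 6*C
√(Z(-459) + B(N(7, -20))) = √((-24 + 6*(-459)) + (-67 + ((-20)² + 25*7 + 25*(-20) + 7*(-20)))/(-656 + ((-20)² + 25*7 + 25*(-20) + 7*(-20)))) = √((-24 - 2754) + (-67 + (400 + 175 - 500 - 140))/(-656 + (400 + 175 - 500 - 140))) = √(-2778 + (-67 - 65)/(-656 - 65)) = √(-2778 - 132/(-721)) = √(-2778 - 1/721*(-132)) = √(-2778 + 132/721) = √(-2002806/721) = 9*I*√17827446/721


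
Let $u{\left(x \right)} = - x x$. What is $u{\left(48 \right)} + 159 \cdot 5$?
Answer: $-1509$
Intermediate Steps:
$u{\left(x \right)} = - x^{2}$
$u{\left(48 \right)} + 159 \cdot 5 = - 48^{2} + 159 \cdot 5 = \left(-1\right) 2304 + 795 = -2304 + 795 = -1509$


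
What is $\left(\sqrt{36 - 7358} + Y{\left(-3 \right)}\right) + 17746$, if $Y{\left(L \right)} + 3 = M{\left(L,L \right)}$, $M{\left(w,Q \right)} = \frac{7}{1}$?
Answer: $17750 + i \sqrt{7322} \approx 17750.0 + 85.569 i$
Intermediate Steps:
$M{\left(w,Q \right)} = 7$ ($M{\left(w,Q \right)} = 7 \cdot 1 = 7$)
$Y{\left(L \right)} = 4$ ($Y{\left(L \right)} = -3 + 7 = 4$)
$\left(\sqrt{36 - 7358} + Y{\left(-3 \right)}\right) + 17746 = \left(\sqrt{36 - 7358} + 4\right) + 17746 = \left(\sqrt{-7322} + 4\right) + 17746 = \left(i \sqrt{7322} + 4\right) + 17746 = \left(4 + i \sqrt{7322}\right) + 17746 = 17750 + i \sqrt{7322}$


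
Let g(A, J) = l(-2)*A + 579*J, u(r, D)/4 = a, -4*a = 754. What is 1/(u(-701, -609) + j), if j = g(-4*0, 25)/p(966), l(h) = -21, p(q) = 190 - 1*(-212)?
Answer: -134/96211 ≈ -0.0013928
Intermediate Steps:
p(q) = 402 (p(q) = 190 + 212 = 402)
a = -377/2 (a = -¼*754 = -377/2 ≈ -188.50)
u(r, D) = -754 (u(r, D) = 4*(-377/2) = -754)
g(A, J) = -21*A + 579*J
j = 4825/134 (j = (-(-84)*0 + 579*25)/402 = (-21*0 + 14475)*(1/402) = (0 + 14475)*(1/402) = 14475*(1/402) = 4825/134 ≈ 36.007)
1/(u(-701, -609) + j) = 1/(-754 + 4825/134) = 1/(-96211/134) = -134/96211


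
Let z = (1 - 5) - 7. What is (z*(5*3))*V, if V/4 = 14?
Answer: -9240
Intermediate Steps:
z = -11 (z = -4 - 7 = -11)
V = 56 (V = 4*14 = 56)
(z*(5*3))*V = -55*3*56 = -11*15*56 = -165*56 = -9240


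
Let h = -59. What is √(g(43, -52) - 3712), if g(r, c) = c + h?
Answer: I*√3823 ≈ 61.83*I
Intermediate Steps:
g(r, c) = -59 + c (g(r, c) = c - 59 = -59 + c)
√(g(43, -52) - 3712) = √((-59 - 52) - 3712) = √(-111 - 3712) = √(-3823) = I*√3823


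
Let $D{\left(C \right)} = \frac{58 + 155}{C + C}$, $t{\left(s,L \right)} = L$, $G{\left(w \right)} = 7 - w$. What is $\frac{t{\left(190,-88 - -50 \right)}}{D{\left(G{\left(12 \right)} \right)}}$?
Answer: $\frac{380}{213} \approx 1.784$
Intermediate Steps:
$D{\left(C \right)} = \frac{213}{2 C}$
$\frac{t{\left(190,-88 - -50 \right)}}{D{\left(G{\left(12 \right)} \right)}} = \frac{-88 - -50}{\frac{213}{2} \frac{1}{7 - 12}} = \frac{-88 + 50}{\frac{213}{2} \frac{1}{7 - 12}} = - \frac{38}{\frac{213}{2} \frac{1}{-5}} = - \frac{38}{\frac{213}{2} \left(- \frac{1}{5}\right)} = - \frac{38}{- \frac{213}{10}} = \left(-38\right) \left(- \frac{10}{213}\right) = \frac{380}{213}$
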